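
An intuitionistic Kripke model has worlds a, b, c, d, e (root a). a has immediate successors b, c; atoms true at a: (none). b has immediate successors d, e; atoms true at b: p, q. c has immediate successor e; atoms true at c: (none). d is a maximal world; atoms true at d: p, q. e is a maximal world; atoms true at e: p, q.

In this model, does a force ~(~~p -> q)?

a ||-/- ~(~~p -> q) since b is accessible from a and b ||- ~~p -> q.
b ||- ~~p -> q: every world accessible from b that forces ~~p (namely b, d, e) also forces q.

No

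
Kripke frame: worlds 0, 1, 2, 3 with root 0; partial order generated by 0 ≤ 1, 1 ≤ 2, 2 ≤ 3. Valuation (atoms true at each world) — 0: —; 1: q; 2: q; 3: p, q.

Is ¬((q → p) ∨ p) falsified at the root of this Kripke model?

Yes

0 ⊮ ¬((q → p) ∨ p) since 3 is accessible from 0 and 3 ⊩ (q → p) ∨ p.
3 ⊩ (q → p) ∨ p via the disjunct q → p.
So the root 0 does not force ¬((q → p) ∨ p); the model is a countermodel.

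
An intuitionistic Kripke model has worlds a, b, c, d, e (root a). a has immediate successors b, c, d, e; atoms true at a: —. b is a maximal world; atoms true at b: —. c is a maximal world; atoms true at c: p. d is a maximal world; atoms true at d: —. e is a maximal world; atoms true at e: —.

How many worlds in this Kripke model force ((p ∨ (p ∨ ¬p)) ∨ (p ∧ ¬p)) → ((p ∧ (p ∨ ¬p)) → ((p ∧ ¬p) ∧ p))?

a: does not force it — a ⊮ ((p ∨ (p ∨ ¬p)) ∨ (p ∧ ¬p)) → ((p ∧ (p ∨ ¬p)) → ((p ∧ ¬p) ∧ p)): at the accessible world c, c ⊩ (p ∨ (p ∨ ¬p)) ∨ (p ∧ ¬p) but c ⊮ (p ∧ (p ∨ ¬p)) → ((p ∧ ¬p) ∧ p).
b: forces it.
c: does not force it.
d: forces it.
e: forces it.
Worlds forcing the formula: {b, d, e}.

3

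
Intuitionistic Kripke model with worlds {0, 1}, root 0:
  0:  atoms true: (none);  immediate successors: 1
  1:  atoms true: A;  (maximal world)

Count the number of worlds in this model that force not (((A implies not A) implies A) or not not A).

0: does not force it — 0 does not force not (((A implies not A) implies A) or not not A) since 0 is accessible from 0 and 0 forces ((A implies not A) implies A) or not not A.
1: does not force it — 1 does not force not (((A implies not A) implies A) or not not A) since 1 is accessible from 1 and 1 forces ((A implies not A) implies A) or not not A.
Worlds forcing the formula: { }.

0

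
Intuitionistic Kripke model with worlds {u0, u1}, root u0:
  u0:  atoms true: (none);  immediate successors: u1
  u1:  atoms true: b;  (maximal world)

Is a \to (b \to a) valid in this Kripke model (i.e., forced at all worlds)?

u0 \Vdash a \to (b \to a) vacuously: no world accessible from u0 forces the antecedent a.
Since the root u0 forces a \to (b \to a) and forcing is persistent (monotone upward), every world forces it.

Yes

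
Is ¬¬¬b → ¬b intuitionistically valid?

This is triple-negation reduction, which is intuitionistically derivable.
Assume ¬¬¬b and suppose b. Then ¬¬b (double-negation introduction), contradicting ¬¬¬b. So ¬b.

Yes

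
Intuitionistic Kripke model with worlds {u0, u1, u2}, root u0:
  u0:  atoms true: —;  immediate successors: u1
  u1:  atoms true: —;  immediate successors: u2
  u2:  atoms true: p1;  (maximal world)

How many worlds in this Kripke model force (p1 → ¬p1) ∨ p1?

1

u0: does not force it — u0 ⊮ (p1 → ¬p1) ∨ p1: neither disjunct is forced at u0.
u1: does not force it — u1 ⊮ (p1 → ¬p1) ∨ p1: neither disjunct is forced at u1.
u2: forces it.
Worlds forcing the formula: {u2}.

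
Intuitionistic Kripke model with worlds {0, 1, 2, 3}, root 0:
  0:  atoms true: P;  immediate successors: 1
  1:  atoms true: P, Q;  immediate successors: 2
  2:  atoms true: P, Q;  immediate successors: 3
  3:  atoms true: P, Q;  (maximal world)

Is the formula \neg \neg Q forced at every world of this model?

0 \Vdash \neg \neg Q: no world accessible from 0 forces \neg Q.
Since the root 0 forces \neg \neg Q and forcing is persistent (monotone upward), every world forces it.

Yes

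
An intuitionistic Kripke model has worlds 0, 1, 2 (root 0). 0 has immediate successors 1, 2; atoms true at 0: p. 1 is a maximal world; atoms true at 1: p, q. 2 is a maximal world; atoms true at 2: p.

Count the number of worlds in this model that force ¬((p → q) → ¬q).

1

0: does not force it — 0 ⊮ ¬((p → q) → ¬q) since 2 is accessible from 0 and 2 ⊩ (p → q) → ¬q.
1: forces it.
2: does not force it — 2 ⊮ ¬((p → q) → ¬q) since 2 is accessible from 2 and 2 ⊩ (p → q) → ¬q.
Worlds forcing the formula: {1}.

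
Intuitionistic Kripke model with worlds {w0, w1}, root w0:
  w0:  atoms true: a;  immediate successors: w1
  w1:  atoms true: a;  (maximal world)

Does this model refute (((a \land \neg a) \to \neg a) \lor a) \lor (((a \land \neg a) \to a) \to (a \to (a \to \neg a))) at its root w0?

No

w0 \Vdash (((a \land \neg a) \to \neg a) \lor a) \lor (((a \land \neg a) \to a) \to (a \to (a \to \neg a))) via the disjunct ((a \land \neg a) \to \neg a) \lor a.
So the root w0 forces (((a \land \neg a) \to \neg a) \lor a) \lor (((a \land \neg a) \to a) \to (a \to (a \to \neg a))); the model is not a countermodel.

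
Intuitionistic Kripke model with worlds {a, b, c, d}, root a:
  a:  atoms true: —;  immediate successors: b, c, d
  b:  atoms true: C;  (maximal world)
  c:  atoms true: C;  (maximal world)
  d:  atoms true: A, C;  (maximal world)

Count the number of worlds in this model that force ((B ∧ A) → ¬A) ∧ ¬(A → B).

a: does not force it — a ⊮ ((B ∧ A) → ¬A) ∧ ¬(A → B) since a fails ¬(A → B).
b: does not force it — b ⊮ ((B ∧ A) → ¬A) ∧ ¬(A → B) since b fails ¬(A → B).
c: does not force it — c ⊮ ((B ∧ A) → ¬A) ∧ ¬(A → B) since c fails ¬(A → B).
d: forces it.
Worlds forcing the formula: {d}.

1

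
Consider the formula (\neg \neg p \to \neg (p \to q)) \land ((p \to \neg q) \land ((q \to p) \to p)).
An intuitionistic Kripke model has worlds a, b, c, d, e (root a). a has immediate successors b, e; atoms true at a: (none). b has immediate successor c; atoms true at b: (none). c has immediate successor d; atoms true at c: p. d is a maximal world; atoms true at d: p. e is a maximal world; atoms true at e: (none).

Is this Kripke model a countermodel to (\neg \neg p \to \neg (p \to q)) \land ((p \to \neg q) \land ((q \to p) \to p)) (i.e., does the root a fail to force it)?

a \nVdash (\neg \neg p \to \neg (p \to q)) \land ((p \to \neg q) \land ((q \to p) \to p)) since a fails (p \to \neg q) \land ((q \to p) \to p).
So the root a does not force (\neg \neg p \to \neg (p \to q)) \land ((p \to \neg q) \land ((q \to p) \to p)); the model is a countermodel.

Yes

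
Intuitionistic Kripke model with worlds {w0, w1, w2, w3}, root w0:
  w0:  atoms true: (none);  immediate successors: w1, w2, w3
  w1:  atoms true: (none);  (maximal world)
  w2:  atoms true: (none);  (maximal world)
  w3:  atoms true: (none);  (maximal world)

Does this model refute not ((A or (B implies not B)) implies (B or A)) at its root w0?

w0 forces not ((A or (B implies not B)) implies (B or A)): no world accessible from w0 forces (A or (B implies not B)) implies (B or A).
So the root w0 forces not ((A or (B implies not B)) implies (B or A)); the model is not a countermodel.

No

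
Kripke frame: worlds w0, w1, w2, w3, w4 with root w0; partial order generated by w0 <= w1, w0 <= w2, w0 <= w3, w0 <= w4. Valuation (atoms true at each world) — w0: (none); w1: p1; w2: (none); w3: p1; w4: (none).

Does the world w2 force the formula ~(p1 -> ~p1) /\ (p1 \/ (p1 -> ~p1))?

No

w2 ||-/- ~(p1 -> ~p1) /\ (p1 \/ (p1 -> ~p1)) since w2 fails ~(p1 -> ~p1).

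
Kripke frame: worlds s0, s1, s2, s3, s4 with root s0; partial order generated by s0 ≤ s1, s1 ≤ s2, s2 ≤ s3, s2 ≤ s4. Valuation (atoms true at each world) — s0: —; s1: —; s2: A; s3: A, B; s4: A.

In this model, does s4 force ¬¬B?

s4 ⊮ ¬¬B since s4 is accessible from s4 and s4 ⊩ ¬B.
s4 ⊩ ¬B: no world accessible from s4 forces B.

No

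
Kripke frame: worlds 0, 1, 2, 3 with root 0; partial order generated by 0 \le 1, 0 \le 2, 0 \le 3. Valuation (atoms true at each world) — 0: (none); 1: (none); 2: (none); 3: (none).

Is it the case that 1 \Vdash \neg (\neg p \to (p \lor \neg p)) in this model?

1 \nVdash \neg (\neg p \to (p \lor \neg p)) since 1 is accessible from 1 and 1 \Vdash \neg p \to (p \lor \neg p).
1 \Vdash \neg p \to (p \lor \neg p): every world accessible from 1 that forces \neg p (namely 1) also forces p \lor \neg p.

No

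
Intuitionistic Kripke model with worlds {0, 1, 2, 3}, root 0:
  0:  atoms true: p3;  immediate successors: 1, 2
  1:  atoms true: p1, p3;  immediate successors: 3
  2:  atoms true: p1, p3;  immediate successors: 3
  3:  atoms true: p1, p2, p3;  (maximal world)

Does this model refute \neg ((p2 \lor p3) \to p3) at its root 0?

Yes

0 \nVdash \neg ((p2 \lor p3) \to p3) since 0 is accessible from 0 and 0 \Vdash (p2 \lor p3) \to p3.
0 \Vdash (p2 \lor p3) \to p3: every world accessible from 0 that forces p2 \lor p3 (namely 0, 1, 2, 3) also forces p3.
So the root 0 does not force \neg ((p2 \lor p3) \to p3); the model is a countermodel.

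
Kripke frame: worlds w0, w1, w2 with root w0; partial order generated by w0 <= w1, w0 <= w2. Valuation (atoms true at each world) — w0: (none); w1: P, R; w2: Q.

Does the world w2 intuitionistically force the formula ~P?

w2 ||- ~P: no world accessible from w2 forces P.

Yes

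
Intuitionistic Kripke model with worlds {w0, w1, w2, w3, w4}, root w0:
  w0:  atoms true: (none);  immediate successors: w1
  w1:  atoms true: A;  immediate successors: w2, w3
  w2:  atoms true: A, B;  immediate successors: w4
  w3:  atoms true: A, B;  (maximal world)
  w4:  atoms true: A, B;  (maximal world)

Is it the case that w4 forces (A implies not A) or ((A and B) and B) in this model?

w4 forces (A implies not A) or ((A and B) and B) via the disjunct (A and B) and B.

Yes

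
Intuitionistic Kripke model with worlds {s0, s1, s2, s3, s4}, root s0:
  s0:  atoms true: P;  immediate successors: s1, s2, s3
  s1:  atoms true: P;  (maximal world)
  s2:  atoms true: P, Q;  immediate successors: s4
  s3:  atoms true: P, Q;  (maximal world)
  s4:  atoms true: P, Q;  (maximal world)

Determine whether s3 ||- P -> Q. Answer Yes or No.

Yes

s3 ||- P -> Q: every world accessible from s3 that forces P (namely s3) also forces Q.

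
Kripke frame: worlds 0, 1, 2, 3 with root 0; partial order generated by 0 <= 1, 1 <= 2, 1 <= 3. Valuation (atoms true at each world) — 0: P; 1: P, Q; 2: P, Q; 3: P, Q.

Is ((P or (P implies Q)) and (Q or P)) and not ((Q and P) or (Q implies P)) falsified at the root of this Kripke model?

0 does not force ((P or (P implies Q)) and (Q or P)) and not ((Q and P) or (Q implies P)) since 0 fails not ((Q and P) or (Q implies P)).
So the root 0 does not force ((P or (P implies Q)) and (Q or P)) and not ((Q and P) or (Q implies P)); the model is a countermodel.

Yes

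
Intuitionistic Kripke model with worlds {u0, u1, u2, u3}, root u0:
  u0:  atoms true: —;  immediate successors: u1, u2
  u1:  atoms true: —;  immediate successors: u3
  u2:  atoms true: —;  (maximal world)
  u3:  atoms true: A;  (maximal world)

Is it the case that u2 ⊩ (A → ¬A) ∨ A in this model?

Yes

u2 ⊩ (A → ¬A) ∨ A via the disjunct A → ¬A.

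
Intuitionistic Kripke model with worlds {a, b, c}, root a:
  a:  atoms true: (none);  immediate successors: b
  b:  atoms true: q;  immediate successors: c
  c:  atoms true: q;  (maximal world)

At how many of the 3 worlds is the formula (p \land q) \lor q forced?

a: does not force it — a \nVdash (p \land q) \lor q: neither disjunct is forced at a.
b: forces it.
c: forces it.
Worlds forcing the formula: {b, c}.

2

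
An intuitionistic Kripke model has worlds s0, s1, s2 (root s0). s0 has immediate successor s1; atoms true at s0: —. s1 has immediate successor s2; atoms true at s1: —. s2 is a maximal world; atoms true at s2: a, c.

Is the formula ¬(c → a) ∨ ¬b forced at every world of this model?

s0 ⊩ ¬(c → a) ∨ ¬b via the disjunct ¬b.
Since the root s0 forces ¬(c → a) ∨ ¬b and forcing is persistent (monotone upward), every world forces it.

Yes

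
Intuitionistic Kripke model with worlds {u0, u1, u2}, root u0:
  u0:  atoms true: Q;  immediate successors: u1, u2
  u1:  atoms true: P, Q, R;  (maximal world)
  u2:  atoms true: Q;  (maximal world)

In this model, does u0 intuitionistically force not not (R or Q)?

Yes

u0 forces not not (R or Q): no world accessible from u0 forces not (R or Q).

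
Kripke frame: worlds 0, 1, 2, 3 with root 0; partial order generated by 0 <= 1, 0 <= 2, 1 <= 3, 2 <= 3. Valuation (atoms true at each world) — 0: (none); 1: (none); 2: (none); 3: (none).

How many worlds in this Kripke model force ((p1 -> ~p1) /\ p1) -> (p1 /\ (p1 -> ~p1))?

0: forces it.
1: forces it.
2: forces it.
3: forces it.
Worlds forcing the formula: {0, 1, 2, 3}.

4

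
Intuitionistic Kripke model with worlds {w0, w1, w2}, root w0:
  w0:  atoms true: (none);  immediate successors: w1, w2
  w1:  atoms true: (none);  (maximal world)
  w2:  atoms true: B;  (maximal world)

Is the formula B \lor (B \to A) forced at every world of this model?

No

Not every world: w0 \nVdash B \lor (B \to A).
w0 \nVdash B \lor (B \to A): neither disjunct is forced at w0.
w0 lacks atom B, so w0 \nVdash B.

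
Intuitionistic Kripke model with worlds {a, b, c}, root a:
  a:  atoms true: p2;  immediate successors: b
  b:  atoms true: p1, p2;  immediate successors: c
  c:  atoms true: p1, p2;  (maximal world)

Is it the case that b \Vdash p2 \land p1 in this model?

Yes

b \Vdash p2 \land p1 since b forces both conjuncts.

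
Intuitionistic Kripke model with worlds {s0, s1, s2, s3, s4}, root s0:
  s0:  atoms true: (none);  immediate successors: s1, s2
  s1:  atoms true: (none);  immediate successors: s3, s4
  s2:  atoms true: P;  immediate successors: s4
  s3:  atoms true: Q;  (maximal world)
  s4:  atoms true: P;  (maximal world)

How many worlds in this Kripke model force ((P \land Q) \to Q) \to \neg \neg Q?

s0: does not force it — s0 \nVdash ((P \land Q) \to Q) \to \neg \neg Q: already at s0 itself, s0 \Vdash (P \land Q) \to Q but s0 \nVdash \neg \neg Q.
s1: does not force it — s1 \nVdash ((P \land Q) \to Q) \to \neg \neg Q: already at s1 itself, s1 \Vdash (P \land Q) \to Q but s1 \nVdash \neg \neg Q.
s2: does not force it — s2 \nVdash ((P \land Q) \to Q) \to \neg \neg Q: already at s2 itself, s2 \Vdash (P \land Q) \to Q but s2 \nVdash \neg \neg Q.
s3: forces it.
s4: does not force it.
Worlds forcing the formula: {s3}.

1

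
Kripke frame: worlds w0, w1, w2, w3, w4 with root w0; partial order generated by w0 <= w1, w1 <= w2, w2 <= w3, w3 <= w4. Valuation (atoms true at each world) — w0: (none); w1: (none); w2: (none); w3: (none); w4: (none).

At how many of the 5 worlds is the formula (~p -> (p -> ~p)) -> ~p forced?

5

w0: forces it.
w1: forces it.
w2: forces it.
w3: forces it.
w4: forces it.
Worlds forcing the formula: {w0, w1, w2, w3, w4}.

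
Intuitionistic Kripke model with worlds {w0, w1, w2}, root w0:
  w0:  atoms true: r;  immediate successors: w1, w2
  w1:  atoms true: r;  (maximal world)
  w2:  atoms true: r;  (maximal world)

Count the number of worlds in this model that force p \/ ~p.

w0: forces it.
w1: forces it.
w2: forces it.
Worlds forcing the formula: {w0, w1, w2}.

3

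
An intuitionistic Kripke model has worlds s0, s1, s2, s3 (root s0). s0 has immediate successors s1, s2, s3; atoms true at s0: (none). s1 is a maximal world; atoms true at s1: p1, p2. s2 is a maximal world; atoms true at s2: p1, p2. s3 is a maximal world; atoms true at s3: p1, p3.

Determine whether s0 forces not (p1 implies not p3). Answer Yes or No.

s0 does not force not (p1 implies not p3) since s1 is accessible from s0 and s1 forces p1 implies not p3.
s1 forces p1 implies not p3: every world accessible from s1 that forces p1 (namely s1) also forces not p3.

No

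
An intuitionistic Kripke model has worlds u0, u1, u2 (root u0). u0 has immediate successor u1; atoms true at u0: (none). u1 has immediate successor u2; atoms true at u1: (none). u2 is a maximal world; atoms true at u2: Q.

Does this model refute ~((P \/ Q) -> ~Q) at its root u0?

No

u0 ||- ~((P \/ Q) -> ~Q): no world accessible from u0 forces (P \/ Q) -> ~Q.
So the root u0 forces ~((P \/ Q) -> ~Q); the model is not a countermodel.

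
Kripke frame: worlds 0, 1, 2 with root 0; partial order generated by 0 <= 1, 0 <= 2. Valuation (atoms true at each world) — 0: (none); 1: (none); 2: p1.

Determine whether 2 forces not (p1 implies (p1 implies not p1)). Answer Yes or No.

2 forces not (p1 implies (p1 implies not p1)): no world accessible from 2 forces p1 implies (p1 implies not p1).

Yes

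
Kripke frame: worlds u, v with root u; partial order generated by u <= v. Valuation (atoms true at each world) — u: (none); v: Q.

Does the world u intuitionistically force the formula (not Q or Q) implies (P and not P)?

u does not force (not Q or Q) implies (P and not P): at the accessible world v, v forces not Q or Q but v does not force P and not P.
v does not force P and not P since v fails P.

No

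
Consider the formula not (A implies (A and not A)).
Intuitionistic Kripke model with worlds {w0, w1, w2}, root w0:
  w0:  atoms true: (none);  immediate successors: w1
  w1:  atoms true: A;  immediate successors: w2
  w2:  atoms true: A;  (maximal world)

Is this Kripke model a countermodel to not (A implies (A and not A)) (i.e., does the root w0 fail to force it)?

No

w0 forces not (A implies (A and not A)): no world accessible from w0 forces A implies (A and not A).
So the root w0 forces not (A implies (A and not A)); the model is not a countermodel.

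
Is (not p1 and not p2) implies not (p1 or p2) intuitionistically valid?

This is a constructively valid De Morgan direction (conjunction of negations to negated disjunction), which is intuitionistically derivable.
If both not p1 and not p2 hold at a world, no accessible world forces p1 or forces p2, so none forces p1 or p2.

Yes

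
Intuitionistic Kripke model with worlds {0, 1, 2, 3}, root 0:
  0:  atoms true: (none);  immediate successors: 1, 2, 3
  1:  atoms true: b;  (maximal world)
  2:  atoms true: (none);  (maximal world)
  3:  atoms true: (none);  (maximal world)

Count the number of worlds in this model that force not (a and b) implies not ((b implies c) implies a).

2

0: does not force it — 0 does not force not (a and b) implies not ((b implies c) implies a): already at 0 itself, 0 forces not (a and b) but 0 does not force not ((b implies c) implies a).
1: does not force it.
2: forces it.
3: forces it.
Worlds forcing the formula: {2, 3}.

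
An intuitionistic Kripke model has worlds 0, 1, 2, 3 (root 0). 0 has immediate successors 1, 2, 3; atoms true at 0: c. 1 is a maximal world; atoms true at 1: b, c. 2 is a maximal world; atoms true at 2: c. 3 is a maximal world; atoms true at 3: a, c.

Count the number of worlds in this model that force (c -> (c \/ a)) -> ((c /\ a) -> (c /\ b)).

0: does not force it — 0 ||-/- (c -> (c \/ a)) -> ((c /\ a) -> (c /\ b)): already at 0 itself, 0 ||- c -> (c \/ a) but 0 ||-/- (c /\ a) -> (c /\ b).
1: forces it.
2: forces it.
3: does not force it.
Worlds forcing the formula: {1, 2}.

2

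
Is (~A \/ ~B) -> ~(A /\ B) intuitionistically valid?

Yes

This is a constructively valid De Morgan direction (disjunction of negations to negated conjunction), which is intuitionistically derivable.
If ~A holds at a world then no accessible world forces A, hence none forces A /\ B; likewise for ~B.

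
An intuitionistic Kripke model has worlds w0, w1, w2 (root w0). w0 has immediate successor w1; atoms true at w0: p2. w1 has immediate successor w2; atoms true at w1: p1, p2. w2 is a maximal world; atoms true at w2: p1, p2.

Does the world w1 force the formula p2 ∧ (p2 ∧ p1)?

w1 ⊩ p2 ∧ (p2 ∧ p1) since w1 forces both conjuncts.

Yes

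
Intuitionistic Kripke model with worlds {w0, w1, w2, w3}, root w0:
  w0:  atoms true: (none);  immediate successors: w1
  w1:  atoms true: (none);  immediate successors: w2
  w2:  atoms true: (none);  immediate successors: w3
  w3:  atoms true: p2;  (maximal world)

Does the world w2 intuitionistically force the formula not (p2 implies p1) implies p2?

w2 does not force not (p2 implies p1) implies p2: already at w2 itself, w2 forces not (p2 implies p1) but w2 does not force p2.
w2 lacks atom p2, so w2 does not force p2.

No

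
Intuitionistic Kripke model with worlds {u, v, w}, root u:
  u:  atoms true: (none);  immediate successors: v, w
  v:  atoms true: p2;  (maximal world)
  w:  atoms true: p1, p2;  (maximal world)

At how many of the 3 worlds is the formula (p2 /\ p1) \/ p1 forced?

u: does not force it — u ||-/- (p2 /\ p1) \/ p1: neither disjunct is forced at u.
v: does not force it — v ||-/- (p2 /\ p1) \/ p1: neither disjunct is forced at v.
w: forces it.
Worlds forcing the formula: {w}.

1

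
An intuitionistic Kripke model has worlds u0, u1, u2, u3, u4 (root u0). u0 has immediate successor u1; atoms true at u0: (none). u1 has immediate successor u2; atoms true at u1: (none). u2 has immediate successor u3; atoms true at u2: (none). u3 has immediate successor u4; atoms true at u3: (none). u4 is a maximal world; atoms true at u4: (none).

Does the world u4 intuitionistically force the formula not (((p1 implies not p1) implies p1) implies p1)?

u4 does not force not (((p1 implies not p1) implies p1) implies p1) since u4 is accessible from u4 and u4 forces ((p1 implies not p1) implies p1) implies p1.
u4 forces ((p1 implies not p1) implies p1) implies p1 vacuously: no world accessible from u4 forces the antecedent (p1 implies not p1) implies p1.

No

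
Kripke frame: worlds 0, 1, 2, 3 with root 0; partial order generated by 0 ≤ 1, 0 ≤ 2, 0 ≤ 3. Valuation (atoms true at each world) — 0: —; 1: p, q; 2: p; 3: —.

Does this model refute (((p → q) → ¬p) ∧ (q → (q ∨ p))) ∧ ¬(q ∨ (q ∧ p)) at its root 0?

0 ⊮ (((p → q) → ¬p) ∧ (q → (q ∨ p))) ∧ ¬(q ∨ (q ∧ p)) since 0 fails ((p → q) → ¬p) ∧ (q → (q ∨ p)).
So the root 0 does not force (((p → q) → ¬p) ∧ (q → (q ∨ p))) ∧ ¬(q ∨ (q ∧ p)); the model is a countermodel.

Yes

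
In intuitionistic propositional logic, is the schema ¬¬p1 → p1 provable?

This is double-negation elimination, which is not intuitionistically valid.
A Kripke countermodel: worlds u, v; order generated by u ≤ v; atoms true at each world — u:{}; v:{p1}.
u ⊮ ¬¬p1 → p1: already at u itself, u ⊩ ¬¬p1 but u ⊮ p1.
u lacks atom p1, so u ⊮ p1.
So the root u does not force the formula.

No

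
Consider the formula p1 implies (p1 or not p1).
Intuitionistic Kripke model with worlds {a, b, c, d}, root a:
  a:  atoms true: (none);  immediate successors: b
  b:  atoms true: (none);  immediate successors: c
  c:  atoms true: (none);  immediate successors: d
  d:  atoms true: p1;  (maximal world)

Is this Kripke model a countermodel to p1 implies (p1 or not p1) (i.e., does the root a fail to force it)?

No

a forces p1 implies (p1 or not p1): every world accessible from a that forces p1 (namely d) also forces p1 or not p1.
So the root a forces p1 implies (p1 or not p1); the model is not a countermodel.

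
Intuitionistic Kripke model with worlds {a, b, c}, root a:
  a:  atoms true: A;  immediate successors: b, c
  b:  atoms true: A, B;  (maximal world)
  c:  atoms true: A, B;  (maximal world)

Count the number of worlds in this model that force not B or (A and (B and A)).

2

a: does not force it — a does not force not B or (A and (B and A)): neither disjunct is forced at a.
b: forces it.
c: forces it.
Worlds forcing the formula: {b, c}.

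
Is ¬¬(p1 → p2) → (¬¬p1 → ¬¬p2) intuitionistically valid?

This is the distribution of double negation over implication, which is intuitionistically derivable.
Assume ¬¬(p1 → p2) and ¬¬p1; suppose ¬p2. Then p1 → p2 would give ¬p1 (by contraposition), contradicting ¬¬p1; so ¬(p1 → p2), contradicting ¬¬(p1 → p2). Hence ¬¬p2.

Yes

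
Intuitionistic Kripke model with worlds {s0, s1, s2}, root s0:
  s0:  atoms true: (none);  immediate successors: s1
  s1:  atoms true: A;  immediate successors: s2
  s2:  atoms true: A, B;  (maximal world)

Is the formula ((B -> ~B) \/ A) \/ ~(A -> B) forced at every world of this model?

Not every world: s0 ||-/- ((B -> ~B) \/ A) \/ ~(A -> B).
s0 ||-/- ((B -> ~B) \/ A) \/ ~(A -> B): neither disjunct is forced at s0.
s0 ||-/- (B -> ~B) \/ A: neither disjunct is forced at s0.

No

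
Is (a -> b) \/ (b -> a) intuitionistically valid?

This is the Gödel–Dummett linearity axiom, which is not intuitionistically valid.
A Kripke countermodel: worlds u0, u1, u2; order generated by u0 <= u1, u0 <= u2; atoms true at each world — u0:{}; u1:{a}; u2:{b}.
u0 ||-/- (a -> b) \/ (b -> a): neither disjunct is forced at u0.
u0 ||-/- a -> b: at the accessible world u1, u1 ||- a but u1 ||-/- b.
u1 lacks atom b, so u1 ||-/- b.
So the root u0 does not force the formula.

No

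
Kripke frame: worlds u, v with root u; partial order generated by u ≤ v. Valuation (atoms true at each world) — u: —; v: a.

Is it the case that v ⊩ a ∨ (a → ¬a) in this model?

v ⊩ a ∨ (a → ¬a) via the disjunct a.

Yes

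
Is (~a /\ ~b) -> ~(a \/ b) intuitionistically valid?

Yes

This is a constructively valid De Morgan direction (conjunction of negations to negated disjunction), which is intuitionistically derivable.
If both ~a and ~b hold at a world, no accessible world forces a or forces b, so none forces a \/ b.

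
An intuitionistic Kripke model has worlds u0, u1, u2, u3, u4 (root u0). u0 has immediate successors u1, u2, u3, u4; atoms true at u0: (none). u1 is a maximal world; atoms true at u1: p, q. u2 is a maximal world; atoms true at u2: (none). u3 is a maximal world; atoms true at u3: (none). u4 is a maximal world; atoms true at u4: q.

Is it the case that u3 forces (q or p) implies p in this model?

u3 forces (q or p) implies p vacuously: no world accessible from u3 forces the antecedent q or p.

Yes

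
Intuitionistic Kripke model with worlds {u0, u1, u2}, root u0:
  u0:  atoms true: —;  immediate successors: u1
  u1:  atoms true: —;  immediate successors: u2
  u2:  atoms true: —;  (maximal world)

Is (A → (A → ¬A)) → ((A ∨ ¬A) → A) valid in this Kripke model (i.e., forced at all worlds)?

No

Not every world: u0 ⊮ (A → (A → ¬A)) → ((A ∨ ¬A) → A).
u0 ⊮ (A → (A → ¬A)) → ((A ∨ ¬A) → A): already at u0 itself, u0 ⊩ A → (A → ¬A) but u0 ⊮ (A ∨ ¬A) → A.
u0 ⊮ (A ∨ ¬A) → A: already at u0 itself, u0 ⊩ A ∨ ¬A but u0 ⊮ A.
u0 lacks atom A, so u0 ⊮ A.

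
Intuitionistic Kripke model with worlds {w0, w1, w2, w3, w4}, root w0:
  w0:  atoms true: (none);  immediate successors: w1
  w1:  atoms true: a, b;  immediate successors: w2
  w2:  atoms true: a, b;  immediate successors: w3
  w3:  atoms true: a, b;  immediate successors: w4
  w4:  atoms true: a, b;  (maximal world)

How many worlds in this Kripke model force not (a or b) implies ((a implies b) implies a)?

5

w0: forces it.
w1: forces it.
w2: forces it.
w3: forces it.
w4: forces it.
Worlds forcing the formula: {w0, w1, w2, w3, w4}.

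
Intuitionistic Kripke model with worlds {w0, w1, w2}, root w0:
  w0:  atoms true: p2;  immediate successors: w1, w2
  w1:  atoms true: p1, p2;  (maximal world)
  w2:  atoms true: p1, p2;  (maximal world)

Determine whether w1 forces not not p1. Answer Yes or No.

Yes

w1 forces not not p1: no world accessible from w1 forces not p1.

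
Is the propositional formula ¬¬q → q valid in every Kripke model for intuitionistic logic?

This is double-negation elimination, which is not intuitionistically valid.
A Kripke countermodel: worlds u0, u1; order generated by u0 ≤ u1; atoms true at each world — u0:{}; u1:{q}.
u0 ⊮ ¬¬q → q: already at u0 itself, u0 ⊩ ¬¬q but u0 ⊮ q.
u0 lacks atom q, so u0 ⊮ q.
So the root u0 does not force the formula.

No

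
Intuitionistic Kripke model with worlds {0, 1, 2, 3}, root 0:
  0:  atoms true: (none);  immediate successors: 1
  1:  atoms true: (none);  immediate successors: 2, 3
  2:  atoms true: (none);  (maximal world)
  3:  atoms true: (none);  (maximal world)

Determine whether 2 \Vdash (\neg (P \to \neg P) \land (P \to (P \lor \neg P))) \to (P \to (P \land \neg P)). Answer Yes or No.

2 \Vdash (\neg (P \to \neg P) \land (P \to (P \lor \neg P))) \to (P \to (P \land \neg P)) vacuously: no world accessible from 2 forces the antecedent \neg (P \to \neg P) \land (P \to (P \lor \neg P)).

Yes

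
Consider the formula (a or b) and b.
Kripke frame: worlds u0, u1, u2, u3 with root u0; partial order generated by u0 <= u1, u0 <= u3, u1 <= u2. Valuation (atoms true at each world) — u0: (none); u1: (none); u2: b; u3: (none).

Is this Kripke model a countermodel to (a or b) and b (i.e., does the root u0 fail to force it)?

u0 does not force (a or b) and b since u0 fails a or b.
So the root u0 does not force (a or b) and b; the model is a countermodel.

Yes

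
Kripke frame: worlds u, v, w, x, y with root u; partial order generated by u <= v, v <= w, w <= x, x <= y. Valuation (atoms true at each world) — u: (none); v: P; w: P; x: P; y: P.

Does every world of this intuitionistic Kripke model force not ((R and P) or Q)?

u forces not ((R and P) or Q): no world accessible from u forces (R and P) or Q.
Since the root u forces not ((R and P) or Q) and forcing is persistent (monotone upward), every world forces it.

Yes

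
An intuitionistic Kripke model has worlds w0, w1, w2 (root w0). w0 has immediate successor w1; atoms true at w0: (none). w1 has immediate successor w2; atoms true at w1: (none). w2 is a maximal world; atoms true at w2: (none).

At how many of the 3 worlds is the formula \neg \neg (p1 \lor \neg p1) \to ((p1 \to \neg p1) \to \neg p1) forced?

3

w0: forces it.
w1: forces it.
w2: forces it.
Worlds forcing the formula: {w0, w1, w2}.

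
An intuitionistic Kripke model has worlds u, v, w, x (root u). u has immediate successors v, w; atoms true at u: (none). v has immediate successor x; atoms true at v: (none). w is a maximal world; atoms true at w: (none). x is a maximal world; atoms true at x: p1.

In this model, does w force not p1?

w forces not p1: no world accessible from w forces p1.

Yes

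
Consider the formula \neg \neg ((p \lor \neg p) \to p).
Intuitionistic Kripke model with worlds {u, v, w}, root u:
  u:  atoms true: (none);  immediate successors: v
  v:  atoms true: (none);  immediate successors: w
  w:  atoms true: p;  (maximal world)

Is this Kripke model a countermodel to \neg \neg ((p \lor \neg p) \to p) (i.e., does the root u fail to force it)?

No

u \Vdash \neg \neg ((p \lor \neg p) \to p): no world accessible from u forces \neg ((p \lor \neg p) \to p).
So the root u forces \neg \neg ((p \lor \neg p) \to p); the model is not a countermodel.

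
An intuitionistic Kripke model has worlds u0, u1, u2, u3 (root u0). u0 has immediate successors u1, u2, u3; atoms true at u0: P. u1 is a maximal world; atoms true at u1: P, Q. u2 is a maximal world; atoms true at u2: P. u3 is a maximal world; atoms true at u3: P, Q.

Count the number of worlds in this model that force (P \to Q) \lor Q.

2

u0: does not force it — u0 \nVdash (P \to Q) \lor Q: neither disjunct is forced at u0.
u1: forces it.
u2: does not force it — u2 \nVdash (P \to Q) \lor Q: neither disjunct is forced at u2.
u3: forces it.
Worlds forcing the formula: {u1, u3}.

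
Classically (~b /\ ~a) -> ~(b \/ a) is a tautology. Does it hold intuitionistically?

This is a constructively valid De Morgan direction (conjunction of negations to negated disjunction), which is intuitionistically derivable.
If both ~b and ~a hold at a world, no accessible world forces b or forces a, so none forces b \/ a.

Yes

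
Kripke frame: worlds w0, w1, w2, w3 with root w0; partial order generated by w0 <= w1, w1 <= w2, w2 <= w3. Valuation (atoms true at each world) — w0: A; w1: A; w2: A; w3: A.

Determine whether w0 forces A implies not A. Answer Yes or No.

w0 does not force A implies not A: already at w0 itself, w0 forces A but w0 does not force not A.
w0 does not force not A since w0 is accessible from w0 and w0 forces A.

No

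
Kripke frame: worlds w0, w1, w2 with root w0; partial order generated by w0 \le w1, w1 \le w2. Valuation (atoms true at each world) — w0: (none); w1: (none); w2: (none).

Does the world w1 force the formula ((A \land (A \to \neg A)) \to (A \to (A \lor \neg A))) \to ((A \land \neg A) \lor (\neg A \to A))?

No

w1 \nVdash ((A \land (A \to \neg A)) \to (A \to (A \lor \neg A))) \to ((A \land \neg A) \lor (\neg A \to A)): already at w1 itself, w1 \Vdash (A \land (A \to \neg A)) \to (A \to (A \lor \neg A)) but w1 \nVdash (A \land \neg A) \lor (\neg A \to A).
w1 \nVdash (A \land \neg A) \lor (\neg A \to A): neither disjunct is forced at w1.
w1 \nVdash A \land \neg A since w1 fails A.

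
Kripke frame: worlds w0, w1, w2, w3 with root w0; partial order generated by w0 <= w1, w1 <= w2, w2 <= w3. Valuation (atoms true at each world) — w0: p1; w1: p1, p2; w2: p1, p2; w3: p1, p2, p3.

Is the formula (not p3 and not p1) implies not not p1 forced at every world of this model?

Yes

w0 forces (not p3 and not p1) implies not not p1 vacuously: no world accessible from w0 forces the antecedent not p3 and not p1.
Since the root w0 forces (not p3 and not p1) implies not not p1 and forcing is persistent (monotone upward), every world forces it.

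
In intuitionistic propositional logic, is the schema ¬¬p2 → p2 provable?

This is double-negation elimination, which is not intuitionistically valid.
A Kripke countermodel: worlds 0, 1; order generated by 0 ≤ 1; atoms true at each world — 0:{}; 1:{p2}.
0 ⊮ ¬¬p2 → p2: already at 0 itself, 0 ⊩ ¬¬p2 but 0 ⊮ p2.
0 lacks atom p2, so 0 ⊮ p2.
So the root 0 does not force the formula.

No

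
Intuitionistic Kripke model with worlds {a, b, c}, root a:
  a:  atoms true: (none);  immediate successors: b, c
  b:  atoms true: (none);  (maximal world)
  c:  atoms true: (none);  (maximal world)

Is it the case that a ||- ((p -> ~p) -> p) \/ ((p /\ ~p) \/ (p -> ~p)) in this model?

a ||- ((p -> ~p) -> p) \/ ((p /\ ~p) \/ (p -> ~p)) via the disjunct (p /\ ~p) \/ (p -> ~p).

Yes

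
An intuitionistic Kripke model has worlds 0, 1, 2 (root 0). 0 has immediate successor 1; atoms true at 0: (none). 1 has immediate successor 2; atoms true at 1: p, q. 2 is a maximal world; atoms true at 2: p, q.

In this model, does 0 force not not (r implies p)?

Yes

0 forces not not (r implies p): no world accessible from 0 forces not (r implies p).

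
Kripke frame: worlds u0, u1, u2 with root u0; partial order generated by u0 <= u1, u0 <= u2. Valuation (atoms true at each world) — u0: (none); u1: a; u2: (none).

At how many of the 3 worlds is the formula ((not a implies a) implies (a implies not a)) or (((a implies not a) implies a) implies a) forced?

u0: forces it.
u1: forces it.
u2: forces it.
Worlds forcing the formula: {u0, u1, u2}.

3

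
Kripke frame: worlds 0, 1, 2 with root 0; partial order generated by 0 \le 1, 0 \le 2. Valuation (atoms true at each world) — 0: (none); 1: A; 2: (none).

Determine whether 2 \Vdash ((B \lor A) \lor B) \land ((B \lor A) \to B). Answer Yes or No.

No

2 \nVdash ((B \lor A) \lor B) \land ((B \lor A) \to B) since 2 fails (B \lor A) \lor B.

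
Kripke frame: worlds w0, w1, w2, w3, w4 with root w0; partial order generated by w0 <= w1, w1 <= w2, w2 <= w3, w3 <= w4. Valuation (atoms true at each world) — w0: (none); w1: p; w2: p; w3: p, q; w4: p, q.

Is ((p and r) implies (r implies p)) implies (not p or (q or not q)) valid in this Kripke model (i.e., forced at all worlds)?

Not every world: w0 does not force ((p and r) implies (r implies p)) implies (not p or (q or not q)).
w0 does not force ((p and r) implies (r implies p)) implies (not p or (q or not q)): already at w0 itself, w0 forces (p and r) implies (r implies p) but w0 does not force not p or (q or not q).
w0 does not force not p or (q or not q): neither disjunct is forced at w0.
w0 does not force not p since w1 is accessible from w0 and w1 forces p.

No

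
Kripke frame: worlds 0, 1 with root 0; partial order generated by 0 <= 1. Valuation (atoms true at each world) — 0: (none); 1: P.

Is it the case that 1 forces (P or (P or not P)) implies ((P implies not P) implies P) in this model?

1 forces (P or (P or not P)) implies ((P implies not P) implies P): every world accessible from 1 that forces P or (P or not P) (namely 1) also forces (P implies not P) implies P.

Yes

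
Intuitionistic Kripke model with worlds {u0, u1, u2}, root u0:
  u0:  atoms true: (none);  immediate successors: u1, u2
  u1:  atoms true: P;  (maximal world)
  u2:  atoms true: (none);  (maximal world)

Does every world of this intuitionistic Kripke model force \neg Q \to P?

No

Not every world: u0 \nVdash \neg Q \to P.
u0 \nVdash \neg Q \to P: already at u0 itself, u0 \Vdash \neg Q but u0 \nVdash P.
u0 lacks atom P, so u0 \nVdash P.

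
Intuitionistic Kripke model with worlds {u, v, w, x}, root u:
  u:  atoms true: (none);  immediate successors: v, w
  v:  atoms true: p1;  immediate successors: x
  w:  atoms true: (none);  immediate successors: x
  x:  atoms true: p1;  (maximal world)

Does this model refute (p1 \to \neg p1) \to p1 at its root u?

No

u \Vdash (p1 \to \neg p1) \to p1 vacuously: no world accessible from u forces the antecedent p1 \to \neg p1.
So the root u forces (p1 \to \neg p1) \to p1; the model is not a countermodel.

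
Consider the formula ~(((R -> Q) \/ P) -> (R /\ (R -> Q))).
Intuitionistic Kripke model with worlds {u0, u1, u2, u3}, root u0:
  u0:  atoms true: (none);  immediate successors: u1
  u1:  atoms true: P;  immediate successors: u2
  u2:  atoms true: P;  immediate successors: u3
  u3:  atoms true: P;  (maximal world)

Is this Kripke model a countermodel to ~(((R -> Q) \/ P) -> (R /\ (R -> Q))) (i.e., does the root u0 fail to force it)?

No

u0 ||- ~(((R -> Q) \/ P) -> (R /\ (R -> Q))): no world accessible from u0 forces ((R -> Q) \/ P) -> (R /\ (R -> Q)).
So the root u0 forces ~(((R -> Q) \/ P) -> (R /\ (R -> Q))); the model is not a countermodel.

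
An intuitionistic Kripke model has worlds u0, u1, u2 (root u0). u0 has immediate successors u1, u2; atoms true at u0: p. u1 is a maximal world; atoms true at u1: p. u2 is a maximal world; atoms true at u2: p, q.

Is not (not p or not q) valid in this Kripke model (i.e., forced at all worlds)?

No

Not every world: u0 does not force not (not p or not q).
u0 does not force not (not p or not q) since u1 is accessible from u0 and u1 forces not p or not q.
u1 forces not p or not q via the disjunct not q.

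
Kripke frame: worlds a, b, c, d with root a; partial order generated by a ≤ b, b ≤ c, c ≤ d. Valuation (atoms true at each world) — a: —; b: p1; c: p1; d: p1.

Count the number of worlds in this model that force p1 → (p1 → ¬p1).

a: does not force it — a ⊮ p1 → (p1 → ¬p1): at the accessible world b, b ⊩ p1 but b ⊮ p1 → ¬p1.
b: does not force it — b ⊮ p1 → (p1 → ¬p1): already at b itself, b ⊩ p1 but b ⊮ p1 → ¬p1.
c: does not force it.
d: does not force it.
Worlds forcing the formula: { }.

0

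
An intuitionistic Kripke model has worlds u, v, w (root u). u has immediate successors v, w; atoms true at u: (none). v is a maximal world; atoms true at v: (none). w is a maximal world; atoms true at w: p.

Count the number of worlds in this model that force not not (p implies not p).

1

u: does not force it — u does not force not not (p implies not p) since w is accessible from u and w forces not (p implies not p).
v: forces it.
w: does not force it.
Worlds forcing the formula: {v}.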